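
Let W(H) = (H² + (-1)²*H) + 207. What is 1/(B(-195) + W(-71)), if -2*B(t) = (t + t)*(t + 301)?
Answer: 1/25847 ≈ 3.8689e-5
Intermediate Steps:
B(t) = -t*(301 + t) (B(t) = -(t + t)*(t + 301)/2 = -2*t*(301 + t)/2 = -t*(301 + t))
W(H) = 207 + H + H² (W(H) = (H² + 1*H) + 207 = (H² + H) + 207 = (H + H²) + 207 = 207 + H + H²)
1/(B(-195) + W(-71)) = 1/(-1*(-195)*(301 - 195) + (207 - 71 + (-71)²)) = 1/(-1*(-195)*106 + (207 - 71 + 5041)) = 1/(20670 + 5177) = 1/25847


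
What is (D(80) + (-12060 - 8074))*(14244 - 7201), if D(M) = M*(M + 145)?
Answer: -15029762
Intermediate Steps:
D(M) = M*(145 + M)
(D(80) + (-12060 - 8074))*(14244 - 7201) = (80*(145 + 80) + (-12060 - 8074))*(14244 - 7201) = (80*225 - 20134)*7043 = (18000 - 20134)*7043 = -2134*7043 = -15029762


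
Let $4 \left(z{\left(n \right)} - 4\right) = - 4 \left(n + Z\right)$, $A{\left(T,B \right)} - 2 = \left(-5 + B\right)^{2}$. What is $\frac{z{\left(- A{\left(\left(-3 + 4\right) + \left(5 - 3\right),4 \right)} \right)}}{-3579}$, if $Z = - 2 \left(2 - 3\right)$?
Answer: $- \frac{5}{3579} \approx -0.001397$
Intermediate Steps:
$Z = 2$ ($Z = \left(-2\right) \left(-1\right) = 2$)
$A{\left(T,B \right)} = 2 + \left(-5 + B\right)^{2}$
$z{\left(n \right)} = 2 - n$ ($z{\left(n \right)} = 4 + \frac{\left(-4\right) \left(n + 2\right)}{4} = 4 + \frac{\left(-4\right) \left(2 + n\right)}{4} = 4 + \frac{-8 - 4 n}{4} = 4 - \left(2 + n\right) = 2 - n$)
$\frac{z{\left(- A{\left(\left(-3 + 4\right) + \left(5 - 3\right),4 \right)} \right)}}{-3579} = \frac{2 - - (2 + \left(-5 + 4\right)^{2})}{-3579} = \left(2 - - (2 + \left(-1\right)^{2})\right) \left(- \frac{1}{3579}\right) = \left(2 - - (2 + 1)\right) \left(- \frac{1}{3579}\right) = \left(2 - \left(-1\right) 3\right) \left(- \frac{1}{3579}\right) = \left(2 - -3\right) \left(- \frac{1}{3579}\right) = \left(2 + 3\right) \left(- \frac{1}{3579}\right) = 5 \left(- \frac{1}{3579}\right) = - \frac{5}{3579}$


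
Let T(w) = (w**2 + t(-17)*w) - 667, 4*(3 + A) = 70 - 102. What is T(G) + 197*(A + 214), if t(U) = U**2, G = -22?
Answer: 33450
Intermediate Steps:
A = -11 (A = -3 + (70 - 102)/4 = -3 + (1/4)*(-32) = -3 - 8 = -11)
T(w) = -667 + w**2 + 289*w (T(w) = (w**2 + (-17)**2*w) - 667 = (w**2 + 289*w) - 667 = -667 + w**2 + 289*w)
T(G) + 197*(A + 214) = (-667 + (-22)**2 + 289*(-22)) + 197*(-11 + 214) = (-667 + 484 - 6358) + 197*203 = -6541 + 39991 = 33450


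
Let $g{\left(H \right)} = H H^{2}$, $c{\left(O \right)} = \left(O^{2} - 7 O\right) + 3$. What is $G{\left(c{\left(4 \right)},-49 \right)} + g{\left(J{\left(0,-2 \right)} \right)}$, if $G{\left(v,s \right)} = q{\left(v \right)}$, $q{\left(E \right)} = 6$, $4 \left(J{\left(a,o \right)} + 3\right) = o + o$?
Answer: $-58$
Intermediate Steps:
$J{\left(a,o \right)} = -3 + \frac{o}{2}$ ($J{\left(a,o \right)} = -3 + \frac{o + o}{4} = -3 + \frac{2 o}{4} = -3 + \frac{o}{2}$)
$c{\left(O \right)} = 3 + O^{2} - 7 O$
$G{\left(v,s \right)} = 6$
$g{\left(H \right)} = H^{3}$
$G{\left(c{\left(4 \right)},-49 \right)} + g{\left(J{\left(0,-2 \right)} \right)} = 6 + \left(-3 + \frac{1}{2} \left(-2\right)\right)^{3} = 6 + \left(-3 - 1\right)^{3} = 6 + \left(-4\right)^{3} = 6 - 64 = -58$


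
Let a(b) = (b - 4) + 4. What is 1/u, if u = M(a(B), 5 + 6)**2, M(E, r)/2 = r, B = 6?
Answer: 1/484 ≈ 0.0020661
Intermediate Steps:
a(b) = b (a(b) = (-4 + b) + 4 = b)
M(E, r) = 2*r
u = 484 (u = (2*(5 + 6))**2 = (2*11)**2 = 22**2 = 484)
1/u = 1/484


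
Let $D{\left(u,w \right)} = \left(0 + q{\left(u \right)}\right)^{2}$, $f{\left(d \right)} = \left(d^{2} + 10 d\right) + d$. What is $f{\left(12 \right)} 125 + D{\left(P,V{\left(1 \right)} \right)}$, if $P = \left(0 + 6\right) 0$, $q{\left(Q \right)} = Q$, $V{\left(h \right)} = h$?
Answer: $34500$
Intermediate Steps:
$P = 0$ ($P = 6 \cdot 0 = 0$)
$f{\left(d \right)} = d^{2} + 11 d$
$D{\left(u,w \right)} = u^{2}$ ($D{\left(u,w \right)} = \left(0 + u\right)^{2} = u^{2}$)
$f{\left(12 \right)} 125 + D{\left(P,V{\left(1 \right)} \right)} = 12 \left(11 + 12\right) 125 + 0^{2} = 12 \cdot 23 \cdot 125 + 0 = 276 \cdot 125 + 0 = 34500 + 0 = 34500$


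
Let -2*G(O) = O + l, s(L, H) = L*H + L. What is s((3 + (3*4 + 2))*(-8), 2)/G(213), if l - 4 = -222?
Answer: -816/5 ≈ -163.20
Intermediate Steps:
l = -218 (l = 4 - 222 = -218)
s(L, H) = L + H*L (s(L, H) = H*L + L = L + H*L)
G(O) = 109 - O/2 (G(O) = -(O - 218)/2 = -(-218 + O)/2 = 109 - O/2)
s((3 + (3*4 + 2))*(-8), 2)/G(213) = (((3 + (3*4 + 2))*(-8))*(1 + 2))/(109 - 1/2*213) = (((3 + (12 + 2))*(-8))*3)/(109 - 213/2) = (((3 + 14)*(-8))*3)/(5/2) = ((17*(-8))*3)*(2/5) = -136*3*(2/5) = -408*2/5 = -816/5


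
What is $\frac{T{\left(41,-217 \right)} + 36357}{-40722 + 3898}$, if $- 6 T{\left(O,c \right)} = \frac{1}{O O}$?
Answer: $- \frac{366696701}{371406864} \approx -0.98732$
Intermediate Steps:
$T{\left(O,c \right)} = - \frac{1}{6 O^{2}}$ ($T{\left(O,c \right)} = - \frac{1}{6 O O} = - \frac{1}{6 O^{2}}$)
$\frac{T{\left(41,-217 \right)} + 36357}{-40722 + 3898} = \frac{- \frac{1}{6 \cdot 1681} + 36357}{-40722 + 3898} = \frac{\left(- \frac{1}{6}\right) \frac{1}{1681} + 36357}{-36824} = \left(- \frac{1}{10086} + 36357\right) \left(- \frac{1}{36824}\right) = \frac{366696701}{10086} \left(- \frac{1}{36824}\right) = - \frac{366696701}{371406864}$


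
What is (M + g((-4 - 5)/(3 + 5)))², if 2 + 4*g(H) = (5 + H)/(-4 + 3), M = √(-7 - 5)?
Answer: (47 - 64*I*√3)²/1024 ≈ -9.8428 - 10.176*I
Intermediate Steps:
M = 2*I*√3 (M = √(-12) = 2*I*√3 ≈ 3.4641*I)
g(H) = -7/4 - H/4 (g(H) = -½ + ((5 + H)/(-4 + 3))/4 = -½ + ((5 + H)/(-1))/4 = -½ + ((5 + H)*(-1))/4 = -½ + (-5 - H)/4 = -½ + (-5/4 - H/4) = -7/4 - H/4)
(M + g((-4 - 5)/(3 + 5)))² = (2*I*√3 + (-7/4 - (-4 - 5)/(4*(3 + 5))))² = (2*I*√3 + (-7/4 - (-9)/(4*8)))² = (2*I*√3 + (-7/4 - ¼*(-9/8)))² = (2*I*√3 + (-7/4 + 9/32))² = (2*I*√3 - 47/32)² = (-47/32 + 2*I*√3)²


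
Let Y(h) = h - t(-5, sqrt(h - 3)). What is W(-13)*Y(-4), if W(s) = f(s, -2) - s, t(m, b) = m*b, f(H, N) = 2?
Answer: -60 + 75*I*sqrt(7) ≈ -60.0 + 198.43*I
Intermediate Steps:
t(m, b) = b*m
W(s) = 2 - s
Y(h) = h + 5*sqrt(-3 + h) (Y(h) = h - sqrt(h - 3)*(-5) = h - sqrt(-3 + h)*(-5) = h - (-5)*sqrt(-3 + h) = h + 5*sqrt(-3 + h))
W(-13)*Y(-4) = (2 - 1*(-13))*(-4 + 5*sqrt(-3 - 4)) = (2 + 13)*(-4 + 5*sqrt(-7)) = 15*(-4 + 5*(I*sqrt(7))) = 15*(-4 + 5*I*sqrt(7)) = -60 + 75*I*sqrt(7)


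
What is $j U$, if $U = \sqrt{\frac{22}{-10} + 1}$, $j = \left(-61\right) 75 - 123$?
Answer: $- \frac{4698 i \sqrt{30}}{5} \approx - 5146.4 i$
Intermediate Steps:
$j = -4698$ ($j = -4575 - 123 = -4698$)
$U = \frac{i \sqrt{30}}{5}$ ($U = \sqrt{22 \left(- \frac{1}{10}\right) + 1} = \sqrt{- \frac{11}{5} + 1} = \sqrt{- \frac{6}{5}} = \frac{i \sqrt{30}}{5} \approx 1.0954 i$)
$j U = - 4698 \frac{i \sqrt{30}}{5} = - \frac{4698 i \sqrt{30}}{5}$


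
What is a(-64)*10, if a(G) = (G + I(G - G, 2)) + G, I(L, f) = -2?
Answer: -1300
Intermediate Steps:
a(G) = -2 + 2*G (a(G) = (G - 2) + G = (-2 + G) + G = -2 + 2*G)
a(-64)*10 = (-2 + 2*(-64))*10 = (-2 - 128)*10 = -130*10 = -1300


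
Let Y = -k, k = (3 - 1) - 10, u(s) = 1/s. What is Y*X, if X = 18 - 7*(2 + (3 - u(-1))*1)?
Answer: -192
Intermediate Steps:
k = -8 (k = 2 - 10 = -8)
X = -24 (X = 18 - 7*(2 + (3 - 1/(-1))*1) = 18 - 7*(2 + (3 - 1*(-1))*1) = 18 - 7*(2 + (3 + 1)*1) = 18 - 7*(2 + 4*1) = 18 - 7*(2 + 4) = 18 - 7*6 = 18 - 42 = -24)
Y = 8 (Y = -1*(-8) = 8)
Y*X = 8*(-24) = -192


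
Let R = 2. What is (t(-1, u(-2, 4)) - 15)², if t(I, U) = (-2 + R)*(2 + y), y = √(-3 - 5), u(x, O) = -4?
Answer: 225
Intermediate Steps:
y = 2*I*√2 (y = √(-8) = 2*I*√2 ≈ 2.8284*I)
t(I, U) = 0 (t(I, U) = (-2 + 2)*(2 + 2*I*√2) = 0*(2 + 2*I*√2) = 0)
(t(-1, u(-2, 4)) - 15)² = (0 - 15)² = (-15)² = 225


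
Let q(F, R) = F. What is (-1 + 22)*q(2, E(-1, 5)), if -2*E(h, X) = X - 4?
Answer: 42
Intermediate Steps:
E(h, X) = 2 - X/2 (E(h, X) = -(X - 4)/2 = -(-4 + X)/2 = 2 - X/2)
(-1 + 22)*q(2, E(-1, 5)) = (-1 + 22)*2 = 21*2 = 42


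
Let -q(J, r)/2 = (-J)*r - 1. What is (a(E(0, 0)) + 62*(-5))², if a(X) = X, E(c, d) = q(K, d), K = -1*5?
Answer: 94864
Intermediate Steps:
K = -5
q(J, r) = 2 + 2*J*r (q(J, r) = -2*((-J)*r - 1) = -2*(-J*r - 1) = -2*(-1 - J*r) = 2 + 2*J*r)
E(c, d) = 2 - 10*d (E(c, d) = 2 + 2*(-5)*d = 2 - 10*d)
(a(E(0, 0)) + 62*(-5))² = ((2 - 10*0) + 62*(-5))² = ((2 + 0) - 310)² = (2 - 310)² = (-308)² = 94864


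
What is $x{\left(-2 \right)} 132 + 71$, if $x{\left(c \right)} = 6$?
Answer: $863$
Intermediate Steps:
$x{\left(-2 \right)} 132 + 71 = 6 \cdot 132 + 71 = 792 + 71 = 863$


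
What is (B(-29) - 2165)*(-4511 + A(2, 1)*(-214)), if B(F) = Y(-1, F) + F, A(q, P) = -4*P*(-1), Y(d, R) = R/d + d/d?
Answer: 11614188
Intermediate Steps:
Y(d, R) = 1 + R/d (Y(d, R) = R/d + 1 = 1 + R/d)
A(q, P) = 4*P
B(F) = 1 (B(F) = (F - 1)/(-1) + F = -(-1 + F) + F = (1 - F) + F = 1)
(B(-29) - 2165)*(-4511 + A(2, 1)*(-214)) = (1 - 2165)*(-4511 + (4*1)*(-214)) = -2164*(-4511 + 4*(-214)) = -2164*(-4511 - 856) = -2164*(-5367) = 11614188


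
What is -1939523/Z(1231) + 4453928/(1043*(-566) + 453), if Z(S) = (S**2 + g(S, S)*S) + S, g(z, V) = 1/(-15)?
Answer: -118477823688097/13418496930365 ≈ -8.8294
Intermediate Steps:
g(z, V) = -1/15
Z(S) = S**2 + 14*S/15 (Z(S) = (S**2 - S/15) + S = S**2 + 14*S/15)
-1939523/Z(1231) + 4453928/(1043*(-566) + 453) = -1939523*15/(1231*(14 + 15*1231)) + 4453928/(1043*(-566) + 453) = -1939523*15/(1231*(14 + 18465)) + 4453928/(-590338 + 453) = -1939523/((1/15)*1231*18479) + 4453928/(-589885) = -1939523/22747649/15 + 4453928*(-1/589885) = -1939523*15/22747649 - 4453928/589885 = -29092845/22747649 - 4453928/589885 = -118477823688097/13418496930365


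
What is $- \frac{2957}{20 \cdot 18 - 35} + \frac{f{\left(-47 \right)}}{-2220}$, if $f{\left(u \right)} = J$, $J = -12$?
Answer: $- \frac{109344}{12025} \approx -9.093$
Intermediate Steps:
$f{\left(u \right)} = -12$
$- \frac{2957}{20 \cdot 18 - 35} + \frac{f{\left(-47 \right)}}{-2220} = - \frac{2957}{20 \cdot 18 - 35} - \frac{12}{-2220} = - \frac{2957}{360 - 35} - - \frac{1}{185} = - \frac{2957}{325} + \frac{1}{185} = - \frac{109344}{12025}$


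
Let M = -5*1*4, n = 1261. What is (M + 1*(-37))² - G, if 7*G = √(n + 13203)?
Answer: 3249 - 8*√226/7 ≈ 3231.8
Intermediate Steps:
G = 8*√226/7 (G = √(1261 + 13203)/7 = √14464/7 = (8*√226)/7 = 8*√226/7 ≈ 17.181)
M = -20 (M = -5*4 = -20)
(M + 1*(-37))² - G = (-20 + 1*(-37))² - 8*√226/7 = (-20 - 37)² - 8*√226/7 = (-57)² - 8*√226/7 = 3249 - 8*√226/7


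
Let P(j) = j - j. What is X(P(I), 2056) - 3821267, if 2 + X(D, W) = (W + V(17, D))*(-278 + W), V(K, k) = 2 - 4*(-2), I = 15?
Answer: -147921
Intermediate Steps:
V(K, k) = 10 (V(K, k) = 2 + 8 = 10)
P(j) = 0
X(D, W) = -2 + (-278 + W)*(10 + W) (X(D, W) = -2 + (W + 10)*(-278 + W) = -2 + (10 + W)*(-278 + W) = -2 + (-278 + W)*(10 + W))
X(P(I), 2056) - 3821267 = (-2782 + 2056**2 - 268*2056) - 3821267 = (-2782 + 4227136 - 551008) - 3821267 = 3673346 - 3821267 = -147921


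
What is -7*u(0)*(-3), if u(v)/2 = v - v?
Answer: 0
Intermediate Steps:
u(v) = 0 (u(v) = 2*(v - v) = 2*0 = 0)
-7*u(0)*(-3) = -7*0*(-3) = 0*(-3) = 0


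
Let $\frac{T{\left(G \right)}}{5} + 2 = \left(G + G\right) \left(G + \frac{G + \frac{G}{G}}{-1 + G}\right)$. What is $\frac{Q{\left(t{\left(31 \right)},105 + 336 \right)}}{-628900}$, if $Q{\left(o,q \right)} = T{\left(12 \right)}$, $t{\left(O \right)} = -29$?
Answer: $- \frac{91}{36410} \approx -0.0024993$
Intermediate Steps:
$T{\left(G \right)} = -10 + 10 G \left(G + \frac{1 + G}{-1 + G}\right)$ ($T{\left(G \right)} = -10 + 5 \left(G + G\right) \left(G + \frac{G + \frac{G}{G}}{-1 + G}\right) = -10 + 5 \cdot 2 G \left(G + \frac{G + 1}{-1 + G}\right) = -10 + 5 \cdot 2 G \left(G + \frac{1 + G}{-1 + G}\right) = -10 + 10 G \left(G + \frac{1 + G}{-1 + G}\right)$)
$Q{\left(o,q \right)} = \frac{17290}{11}$ ($Q{\left(o,q \right)} = \frac{10 \left(1 + 12^{3}\right)}{-1 + 12} = \frac{10 \left(1 + 1728\right)}{11} = 10 \cdot \frac{1}{11} \cdot 1729 = \frac{17290}{11}$)
$\frac{Q{\left(t{\left(31 \right)},105 + 336 \right)}}{-628900} = \frac{17290}{11 \left(-628900\right)} = \frac{17290}{11} \left(- \frac{1}{628900}\right) = - \frac{91}{36410}$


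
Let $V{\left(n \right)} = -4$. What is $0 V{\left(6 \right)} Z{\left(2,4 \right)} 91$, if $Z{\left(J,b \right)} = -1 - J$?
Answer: $0$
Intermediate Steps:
$0 V{\left(6 \right)} Z{\left(2,4 \right)} 91 = 0 \left(-4\right) \left(-1 - 2\right) 91 = 0 \left(-1 - 2\right) 91 = 0 \left(-3\right) 91 = 0 \cdot 91 = 0$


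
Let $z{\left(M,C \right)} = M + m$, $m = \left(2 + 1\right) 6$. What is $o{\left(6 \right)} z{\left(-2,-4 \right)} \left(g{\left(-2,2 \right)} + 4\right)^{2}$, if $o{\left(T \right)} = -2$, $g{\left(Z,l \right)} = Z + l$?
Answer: $-512$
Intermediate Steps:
$m = 18$ ($m = 3 \cdot 6 = 18$)
$z{\left(M,C \right)} = 18 + M$ ($z{\left(M,C \right)} = M + 18 = 18 + M$)
$o{\left(6 \right)} z{\left(-2,-4 \right)} \left(g{\left(-2,2 \right)} + 4\right)^{2} = - 2 \left(18 - 2\right) \left(\left(-2 + 2\right) + 4\right)^{2} = \left(-2\right) 16 \left(0 + 4\right)^{2} = - 32 \cdot 4^{2} = \left(-32\right) 16 = -512$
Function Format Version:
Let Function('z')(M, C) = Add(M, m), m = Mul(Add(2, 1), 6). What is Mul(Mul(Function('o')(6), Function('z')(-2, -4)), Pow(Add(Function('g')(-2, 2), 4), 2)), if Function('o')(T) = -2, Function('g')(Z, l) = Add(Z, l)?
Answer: -512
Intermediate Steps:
m = 18 (m = Mul(3, 6) = 18)
Function('z')(M, C) = Add(18, M) (Function('z')(M, C) = Add(M, 18) = Add(18, M))
Mul(Mul(Function('o')(6), Function('z')(-2, -4)), Pow(Add(Function('g')(-2, 2), 4), 2)) = Mul(Mul(-2, Add(18, -2)), Pow(Add(Add(-2, 2), 4), 2)) = Mul(Mul(-2, 16), Pow(Add(0, 4), 2)) = Mul(-32, Pow(4, 2)) = Mul(-32, 16) = -512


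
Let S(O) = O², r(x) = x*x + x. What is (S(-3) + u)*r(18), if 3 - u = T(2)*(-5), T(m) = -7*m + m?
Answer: -16416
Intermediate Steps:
T(m) = -6*m
r(x) = x + x² (r(x) = x² + x = x + x²)
u = -57 (u = 3 - (-6*2)*(-5) = 3 - (-12)*(-5) = 3 - 1*60 = 3 - 60 = -57)
(S(-3) + u)*r(18) = ((-3)² - 57)*(18*(1 + 18)) = (9 - 57)*(18*19) = -48*342 = -16416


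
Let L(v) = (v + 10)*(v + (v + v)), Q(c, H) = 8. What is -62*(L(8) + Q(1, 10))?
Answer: -27280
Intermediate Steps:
L(v) = 3*v*(10 + v) (L(v) = (10 + v)*(v + 2*v) = (10 + v)*(3*v) = 3*v*(10 + v))
-62*(L(8) + Q(1, 10)) = -62*(3*8*(10 + 8) + 8) = -62*(3*8*18 + 8) = -62*(432 + 8) = -62*440 = -27280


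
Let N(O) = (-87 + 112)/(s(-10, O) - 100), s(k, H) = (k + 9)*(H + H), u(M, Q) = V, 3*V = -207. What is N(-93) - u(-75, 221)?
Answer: 5959/86 ≈ 69.291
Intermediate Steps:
V = -69 (V = (1/3)*(-207) = -69)
u(M, Q) = -69
s(k, H) = 2*H*(9 + k) (s(k, H) = (9 + k)*(2*H) = 2*H*(9 + k))
N(O) = 25/(-100 - 2*O) (N(O) = (-87 + 112)/(2*O*(9 - 10) - 100) = 25/(2*O*(-1) - 100) = 25/(-2*O - 100) = 25/(-100 - 2*O))
N(-93) - u(-75, 221) = 25/(2*(-50 - 1*(-93))) - 1*(-69) = 25/(2*(-50 + 93)) + 69 = (25/2)/43 + 69 = (25/2)*(1/43) + 69 = 25/86 + 69 = 5959/86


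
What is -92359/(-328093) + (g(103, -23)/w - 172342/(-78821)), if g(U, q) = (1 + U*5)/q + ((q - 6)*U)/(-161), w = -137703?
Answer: 61522028009003320/24927593103442113 ≈ 2.4680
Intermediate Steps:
g(U, q) = (1 + 5*U)/q - U*(-6 + q)/161 (g(U, q) = (1 + 5*U)/q + ((-6 + q)*U)*(-1/161) = (1 + 5*U)/q + (U*(-6 + q))*(-1/161) = (1 + 5*U)/q - U*(-6 + q)/161)
-92359/(-328093) + (g(103, -23)/w - 172342/(-78821)) = -92359/(-328093) + (((1/161)*(161 + 805*103 - 1*103*(-23)*(-6 - 23))/(-23))/(-137703) - 172342/(-78821)) = -92359*(-1/328093) + (((1/161)*(-1/23)*(161 + 82915 - 1*103*(-23)*(-29)))*(-1/137703) - 172342*(-1/78821)) = 92359/328093 + (((1/161)*(-1/23)*(161 + 82915 - 68701))*(-1/137703) + 172342/78821) = 92359/328093 + (((1/161)*(-1/23)*14375)*(-1/137703) + 172342/78821) = 92359/328093 + (-625/161*(-1/137703) + 172342/78821) = 92359/328093 + (625/22170183 + 172342/78821) = 92359/328093 + 166126214857/75977217141 = 61522028009003320/24927593103442113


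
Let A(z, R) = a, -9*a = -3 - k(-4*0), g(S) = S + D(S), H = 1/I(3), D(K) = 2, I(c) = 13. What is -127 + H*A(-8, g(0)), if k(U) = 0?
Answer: -4952/39 ≈ -126.97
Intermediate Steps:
H = 1/13 ≈ 0.076923
g(S) = 2 + S (g(S) = S + 2 = 2 + S)
a = ⅓ (a = -(-3 - 1*0)/9 = -(-3 + 0)/9 = -⅑*(-3) = ⅓ ≈ 0.33333)
A(z, R) = ⅓
-127 + H*A(-8, g(0)) = -127 + (1/13)*(⅓) = -127 + 1/39 = -4952/39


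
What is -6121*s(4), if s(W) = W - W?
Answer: 0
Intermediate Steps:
s(W) = 0
-6121*s(4) = -6121*0 = 0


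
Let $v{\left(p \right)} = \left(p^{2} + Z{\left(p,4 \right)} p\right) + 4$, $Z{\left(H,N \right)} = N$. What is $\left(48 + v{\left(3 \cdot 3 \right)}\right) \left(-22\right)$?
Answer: $-3718$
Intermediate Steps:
$v{\left(p \right)} = 4 + p^{2} + 4 p$ ($v{\left(p \right)} = \left(p^{2} + 4 p\right) + 4 = 4 + p^{2} + 4 p$)
$\left(48 + v{\left(3 \cdot 3 \right)}\right) \left(-22\right) = \left(48 + \left(4 + \left(3 \cdot 3\right)^{2} + 4 \cdot 3 \cdot 3\right)\right) \left(-22\right) = \left(48 + \left(4 + 9^{2} + 4 \cdot 9\right)\right) \left(-22\right) = \left(48 + \left(4 + 81 + 36\right)\right) \left(-22\right) = \left(48 + 121\right) \left(-22\right) = 169 \left(-22\right) = -3718$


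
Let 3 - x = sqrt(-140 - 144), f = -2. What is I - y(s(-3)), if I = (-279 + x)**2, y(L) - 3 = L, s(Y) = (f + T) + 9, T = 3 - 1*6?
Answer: 75885 + 1104*I*sqrt(71) ≈ 75885.0 + 9302.5*I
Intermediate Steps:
T = -3 (T = 3 - 6 = -3)
s(Y) = 4 (s(Y) = (-2 - 3) + 9 = -5 + 9 = 4)
x = 3 - 2*I*sqrt(71) (x = 3 - sqrt(-140 - 144) = 3 - sqrt(-284) = 3 - 2*I*sqrt(71) ≈ 3.0 - 16.852*I)
y(L) = 3 + L
I = (-276 - 2*I*sqrt(71))**2 (I = (-279 + (3 - 2*I*sqrt(71)))**2 = (-276 - 2*I*sqrt(71))**2 ≈ 75892.0 + 9302.5*I)
I - y(s(-3)) = (75892 + 1104*I*sqrt(71)) - (3 + 4) = (75892 + 1104*I*sqrt(71)) - 1*7 = (75892 + 1104*I*sqrt(71)) - 7 = 75885 + 1104*I*sqrt(71)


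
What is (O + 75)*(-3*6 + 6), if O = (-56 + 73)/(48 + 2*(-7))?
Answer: -906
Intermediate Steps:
O = ½ (O = 17/(48 - 14) = 17/34 = 17*(1/34) = ½ ≈ 0.50000)
(O + 75)*(-3*6 + 6) = (½ + 75)*(-3*6 + 6) = 151*(-18 + 6)/2 = (151/2)*(-12) = -906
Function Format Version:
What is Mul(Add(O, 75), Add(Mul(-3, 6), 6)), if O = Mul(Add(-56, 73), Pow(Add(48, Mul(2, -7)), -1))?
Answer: -906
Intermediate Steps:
O = Rational(1, 2) (O = Mul(17, Pow(Add(48, -14), -1)) = Mul(17, Pow(34, -1)) = Mul(17, Rational(1, 34)) = Rational(1, 2) ≈ 0.50000)
Mul(Add(O, 75), Add(Mul(-3, 6), 6)) = Mul(Add(Rational(1, 2), 75), Add(Mul(-3, 6), 6)) = Mul(Rational(151, 2), Add(-18, 6)) = Mul(Rational(151, 2), -12) = -906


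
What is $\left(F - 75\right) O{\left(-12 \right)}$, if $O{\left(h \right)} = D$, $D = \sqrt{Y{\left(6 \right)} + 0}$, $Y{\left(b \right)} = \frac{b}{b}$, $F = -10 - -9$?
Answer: $-76$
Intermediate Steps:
$F = -1$ ($F = -10 + 9 = -1$)
$Y{\left(b \right)} = 1$
$D = 1$ ($D = \sqrt{1 + 0} = \sqrt{1} = 1$)
$O{\left(h \right)} = 1$
$\left(F - 75\right) O{\left(-12 \right)} = \left(-1 - 75\right) 1 = \left(-76\right) 1 = -76$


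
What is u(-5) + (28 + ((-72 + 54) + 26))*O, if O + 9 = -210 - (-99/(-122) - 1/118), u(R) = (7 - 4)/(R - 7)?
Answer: -113917823/14396 ≈ -7913.2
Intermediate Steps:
u(R) = 3/(-7 + R)
O = -791071/3599 (O = -9 + (-210 - (-99/(-122) - 1/118)) = -9 + (-210 - (-99*(-1/122) - 1*1/118)) = -9 + (-210 - (99/122 - 1/118)) = -9 + (-210 - 1*2890/3599) = -9 + (-210 - 2890/3599) = -9 - 758680/3599 = -791071/3599 ≈ -219.80)
u(-5) + (28 + ((-72 + 54) + 26))*O = 3/(-7 - 5) + (28 + ((-72 + 54) + 26))*(-791071/3599) = 3/(-12) + (28 + (-18 + 26))*(-791071/3599) = 3*(-1/12) + (28 + 8)*(-791071/3599) = -1/4 + 36*(-791071/3599) = -1/4 - 28478556/3599 = -113917823/14396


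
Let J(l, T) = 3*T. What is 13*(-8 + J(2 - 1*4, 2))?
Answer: -26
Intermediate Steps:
13*(-8 + J(2 - 1*4, 2)) = 13*(-8 + 3*2) = 13*(-8 + 6) = 13*(-2) = -26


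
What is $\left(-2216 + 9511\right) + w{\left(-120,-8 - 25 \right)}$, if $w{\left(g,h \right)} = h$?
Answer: $7262$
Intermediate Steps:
$\left(-2216 + 9511\right) + w{\left(-120,-8 - 25 \right)} = \left(-2216 + 9511\right) - 33 = 7295 - 33 = 7262$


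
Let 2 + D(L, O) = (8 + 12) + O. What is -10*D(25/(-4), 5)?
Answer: -230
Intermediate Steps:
D(L, O) = 18 + O (D(L, O) = -2 + ((8 + 12) + O) = -2 + (20 + O) = 18 + O)
-10*D(25/(-4), 5) = -10*(18 + 5) = -10*23 = -230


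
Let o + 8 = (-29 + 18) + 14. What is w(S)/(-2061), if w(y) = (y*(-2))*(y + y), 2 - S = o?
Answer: 196/2061 ≈ 0.095099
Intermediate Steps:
o = -5 (o = -8 + ((-29 + 18) + 14) = -8 + (-11 + 14) = -8 + 3 = -5)
S = 7 (S = 2 - 1*(-5) = 2 + 5 = 7)
w(y) = -4*y**2 (w(y) = (-2*y)*(2*y) = -4*y**2)
w(S)/(-2061) = -4*7**2/(-2061) = -4*49*(-1/2061) = -196*(-1/2061) = 196/2061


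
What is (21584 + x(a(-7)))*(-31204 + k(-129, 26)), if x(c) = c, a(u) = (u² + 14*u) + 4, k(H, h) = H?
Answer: -674881487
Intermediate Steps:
a(u) = 4 + u² + 14*u
(21584 + x(a(-7)))*(-31204 + k(-129, 26)) = (21584 + (4 + (-7)² + 14*(-7)))*(-31204 - 129) = (21584 + (4 + 49 - 98))*(-31333) = (21584 - 45)*(-31333) = 21539*(-31333) = -674881487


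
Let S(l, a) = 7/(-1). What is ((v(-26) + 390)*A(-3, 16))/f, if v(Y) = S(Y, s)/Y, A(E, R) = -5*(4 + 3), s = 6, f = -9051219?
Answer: 355145/235331694 ≈ 0.0015091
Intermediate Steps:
S(l, a) = -7 (S(l, a) = 7*(-1) = -7)
A(E, R) = -35 (A(E, R) = -5*7 = -35)
v(Y) = -7/Y
((v(-26) + 390)*A(-3, 16))/f = ((-7/(-26) + 390)*(-35))/(-9051219) = ((-7*(-1/26) + 390)*(-35))*(-1/9051219) = ((7/26 + 390)*(-35))*(-1/9051219) = ((10147/26)*(-35))*(-1/9051219) = -355145/26*(-1/9051219) = 355145/235331694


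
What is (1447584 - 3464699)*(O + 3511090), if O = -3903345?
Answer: 791223444325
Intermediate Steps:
(1447584 - 3464699)*(O + 3511090) = (1447584 - 3464699)*(-3903345 + 3511090) = -2017115*(-392255) = 791223444325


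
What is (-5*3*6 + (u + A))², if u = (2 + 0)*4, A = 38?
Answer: 1936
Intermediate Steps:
u = 8 (u = 2*4 = 8)
(-5*3*6 + (u + A))² = (-5*3*6 + (8 + 38))² = (-15*6 + 46)² = (-90 + 46)² = (-44)² = 1936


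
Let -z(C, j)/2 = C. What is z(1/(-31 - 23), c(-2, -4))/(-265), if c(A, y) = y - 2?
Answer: -1/7155 ≈ -0.00013976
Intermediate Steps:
c(A, y) = -2 + y
z(C, j) = -2*C
z(1/(-31 - 23), c(-2, -4))/(-265) = -2/(-31 - 23)/(-265) = -2/(-54)*(-1/265) = -2*(-1/54)*(-1/265) = (1/27)*(-1/265) = -1/7155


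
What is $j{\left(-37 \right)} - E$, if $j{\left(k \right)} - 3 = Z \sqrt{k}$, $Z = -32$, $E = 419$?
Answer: $-416 - 32 i \sqrt{37} \approx -416.0 - 194.65 i$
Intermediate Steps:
$j{\left(k \right)} = 3 - 32 \sqrt{k}$
$j{\left(-37 \right)} - E = \left(3 - 32 \sqrt{-37}\right) - 419 = \left(3 - 32 i \sqrt{37}\right) - 419 = -416 - 32 i \sqrt{37}$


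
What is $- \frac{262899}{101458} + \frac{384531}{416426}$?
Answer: $- \frac{2516579742}{1508919611} \approx -1.6678$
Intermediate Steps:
$- \frac{262899}{101458} + \frac{384531}{416426} = \left(-262899\right) \frac{1}{101458} + 384531 \cdot \frac{1}{416426} = - \frac{37557}{14494} + \frac{384531}{416426} = - \frac{2516579742}{1508919611}$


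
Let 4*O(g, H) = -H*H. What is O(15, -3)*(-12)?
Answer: 27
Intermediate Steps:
O(g, H) = -H²/4 (O(g, H) = (-H*H)/4 = (-H²)/4 = -H²/4)
O(15, -3)*(-12) = -¼*(-3)²*(-12) = -¼*9*(-12) = -9/4*(-12) = 27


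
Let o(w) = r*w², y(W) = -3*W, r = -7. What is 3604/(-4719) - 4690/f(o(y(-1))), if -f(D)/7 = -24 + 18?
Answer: -176853/1573 ≈ -112.43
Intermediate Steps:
o(w) = -7*w²
f(D) = 42 (f(D) = -7*(-24 + 18) = -7*(-6) = 42)
3604/(-4719) - 4690/f(o(y(-1))) = 3604/(-4719) - 4690/42 = 3604*(-1/4719) - 4690*1/42 = -3604/4719 - 335/3 = -176853/1573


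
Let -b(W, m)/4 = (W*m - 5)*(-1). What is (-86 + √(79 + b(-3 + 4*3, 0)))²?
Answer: (86 - √59)² ≈ 6133.8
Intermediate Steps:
b(W, m) = -20 + 4*W*m (b(W, m) = -4*(W*m - 5)*(-1) = -4*(-5 + W*m)*(-1) = -4*(5 - W*m) = -20 + 4*W*m)
(-86 + √(79 + b(-3 + 4*3, 0)))² = (-86 + √(79 + (-20 + 4*(-3 + 4*3)*0)))² = (-86 + √(79 + (-20 + 4*(-3 + 12)*0)))² = (-86 + √(79 + (-20 + 4*9*0)))² = (-86 + √(79 + (-20 + 0)))² = (-86 + √(79 - 20))² = (-86 + √59)²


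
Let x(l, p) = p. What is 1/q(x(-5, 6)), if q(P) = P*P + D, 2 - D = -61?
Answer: 1/99 ≈ 0.010101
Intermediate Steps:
D = 63 (D = 2 - 1*(-61) = 2 + 61 = 63)
q(P) = 63 + P² (q(P) = P*P + 63 = P² + 63 = 63 + P²)
1/q(x(-5, 6)) = 1/(63 + 6²) = 1/(63 + 36) = 1/99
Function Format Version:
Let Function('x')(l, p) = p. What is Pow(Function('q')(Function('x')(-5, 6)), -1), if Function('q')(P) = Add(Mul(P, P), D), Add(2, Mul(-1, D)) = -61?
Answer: Rational(1, 99) ≈ 0.010101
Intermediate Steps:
D = 63 (D = Add(2, Mul(-1, -61)) = Add(2, 61) = 63)
Function('q')(P) = Add(63, Pow(P, 2)) (Function('q')(P) = Add(Mul(P, P), 63) = Add(Pow(P, 2), 63) = Add(63, Pow(P, 2)))
Pow(Function('q')(Function('x')(-5, 6)), -1) = Pow(Add(63, Pow(6, 2)), -1) = Pow(Add(63, 36), -1) = Pow(99, -1) = Rational(1, 99)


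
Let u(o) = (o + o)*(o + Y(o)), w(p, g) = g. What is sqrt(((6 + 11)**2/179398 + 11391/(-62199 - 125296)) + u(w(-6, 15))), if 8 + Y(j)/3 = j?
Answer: sqrt(1221840587741743547178370)/33636228010 ≈ 32.862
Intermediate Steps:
Y(j) = -24 + 3*j
u(o) = 2*o*(-24 + 4*o) (u(o) = (o + o)*(o + (-24 + 3*o)) = (2*o)*(-24 + 4*o) = 2*o*(-24 + 4*o))
sqrt(((6 + 11)**2/179398 + 11391/(-62199 - 125296)) + u(w(-6, 15))) = sqrt(((6 + 11)**2/179398 + 11391/(-62199 - 125296)) + 8*15*(-6 + 15)) = sqrt((17**2*(1/179398) + 11391/(-187495)) + 8*15*9) = sqrt((289*(1/179398) + 11391*(-1/187495)) + 1080) = sqrt((289/179398 - 11391/187495) + 1080) = sqrt(-1989336563/33636228010 + 1080) = sqrt(36325136914237/33636228010) = sqrt(1221840587741743547178370)/33636228010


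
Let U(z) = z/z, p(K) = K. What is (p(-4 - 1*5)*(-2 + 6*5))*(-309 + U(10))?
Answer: 77616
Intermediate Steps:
U(z) = 1
(p(-4 - 1*5)*(-2 + 6*5))*(-309 + U(10)) = ((-4 - 1*5)*(-2 + 6*5))*(-309 + 1) = ((-4 - 5)*(-2 + 30))*(-308) = -9*28*(-308) = -252*(-308) = 77616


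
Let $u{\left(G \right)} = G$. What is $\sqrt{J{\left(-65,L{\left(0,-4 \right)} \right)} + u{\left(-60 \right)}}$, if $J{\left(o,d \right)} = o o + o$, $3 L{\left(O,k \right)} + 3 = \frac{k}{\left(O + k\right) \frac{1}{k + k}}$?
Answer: $10 \sqrt{41} \approx 64.031$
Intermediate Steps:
$L{\left(O,k \right)} = -1 + \frac{2 k^{2}}{3 \left(O + k\right)}$ ($L{\left(O,k \right)} = -1 + \frac{k \frac{1}{\left(O + k\right) \frac{1}{k + k}}}{3} = -1 + \frac{k \frac{1}{\left(O + k\right) \frac{1}{2 k}}}{3} = -1 + \frac{k \frac{1}{\frac{1}{2} \frac{1}{k} \left(O + k\right)}}{3} = -1 + \frac{k \frac{2 k}{O + k}}{3} = -1 + \frac{2 k^{2} \frac{1}{O + k}}{3} = -1 + \frac{2 k^{2}}{3 \left(O + k\right)}$)
$J{\left(o,d \right)} = o + o^{2}$ ($J{\left(o,d \right)} = o^{2} + o = o + o^{2}$)
$\sqrt{J{\left(-65,L{\left(0,-4 \right)} \right)} + u{\left(-60 \right)}} = \sqrt{- 65 \left(1 - 65\right) - 60} = \sqrt{\left(-65\right) \left(-64\right) - 60} = \sqrt{4160 - 60} = \sqrt{4100} = 10 \sqrt{41}$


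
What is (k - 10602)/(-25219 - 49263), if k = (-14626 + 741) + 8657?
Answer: 7915/37241 ≈ 0.21253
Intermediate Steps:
k = -5228 (k = -13885 + 8657 = -5228)
(k - 10602)/(-25219 - 49263) = (-5228 - 10602)/(-25219 - 49263) = -15830/(-74482) = -15830*(-1/74482) = 7915/37241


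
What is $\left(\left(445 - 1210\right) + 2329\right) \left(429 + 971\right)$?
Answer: $2189600$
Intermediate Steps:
$\left(\left(445 - 1210\right) + 2329\right) \left(429 + 971\right) = \left(\left(445 - 1210\right) + 2329\right) 1400 = \left(-765 + 2329\right) 1400 = 1564 \cdot 1400 = 2189600$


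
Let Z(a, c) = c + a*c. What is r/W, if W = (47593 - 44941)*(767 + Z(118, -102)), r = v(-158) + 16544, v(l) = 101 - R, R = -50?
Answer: -5565/10051964 ≈ -0.00055362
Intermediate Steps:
v(l) = 151 (v(l) = 101 - 1*(-50) = 101 + 50 = 151)
r = 16695 (r = 151 + 16544 = 16695)
W = -30155892 (W = (47593 - 44941)*(767 - 102*(1 + 118)) = 2652*(767 - 102*119) = 2652*(767 - 12138) = 2652*(-11371) = -30155892)
r/W = 16695/(-30155892) = 16695*(-1/30155892) = -5565/10051964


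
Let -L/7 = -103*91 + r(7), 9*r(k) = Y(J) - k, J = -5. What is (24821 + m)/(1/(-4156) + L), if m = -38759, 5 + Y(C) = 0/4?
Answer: -173778984/818154313 ≈ -0.21240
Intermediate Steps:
Y(C) = -5 (Y(C) = -5 + 0/4 = -5 + 0*(¼) = -5 + 0 = -5)
r(k) = -5/9 - k/9 (r(k) = (-5 - k)/9 = -5/9 - k/9)
L = 196861/3 (L = -7*(-103*91 + (-5/9 - ⅑*7)) = -7*(-9373 + (-5/9 - 7/9)) = -7*(-9373 - 4/3) = -7*(-28123/3) = 196861/3 ≈ 65620.)
(24821 + m)/(1/(-4156) + L) = (24821 - 38759)/(1/(-4156) + 196861/3) = -13938/(-1/4156 + 196861/3) = -13938/818154313/12468 = -13938*12468/818154313 = -173778984/818154313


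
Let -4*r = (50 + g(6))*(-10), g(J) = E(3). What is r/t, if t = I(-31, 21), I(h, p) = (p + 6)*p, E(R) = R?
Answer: 265/1134 ≈ 0.23369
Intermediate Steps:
g(J) = 3
r = 265/2 (r = -(50 + 3)*(-10)/4 = -53*(-10)/4 = -¼*(-530) = 265/2 ≈ 132.50)
I(h, p) = p*(6 + p) (I(h, p) = (6 + p)*p = p*(6 + p))
t = 567 (t = 21*(6 + 21) = 21*27 = 567)
r/t = (265/2)/567 = (265/2)*(1/567) = 265/1134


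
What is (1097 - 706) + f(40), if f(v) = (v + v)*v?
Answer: 3591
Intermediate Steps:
f(v) = 2*v**2 (f(v) = (2*v)*v = 2*v**2)
(1097 - 706) + f(40) = (1097 - 706) + 2*40**2 = 391 + 2*1600 = 391 + 3200 = 3591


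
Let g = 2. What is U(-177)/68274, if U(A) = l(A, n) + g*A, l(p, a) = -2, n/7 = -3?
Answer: -178/34137 ≈ -0.0052143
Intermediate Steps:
n = -21 (n = 7*(-3) = -21)
U(A) = -2 + 2*A
U(-177)/68274 = (-2 + 2*(-177))/68274 = (-2 - 354)*(1/68274) = -356*1/68274 = -178/34137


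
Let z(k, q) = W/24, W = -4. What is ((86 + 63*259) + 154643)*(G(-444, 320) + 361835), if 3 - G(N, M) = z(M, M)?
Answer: 185672913167/3 ≈ 6.1891e+10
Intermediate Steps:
z(k, q) = -1/6 (z(k, q) = -4/24 = -4*1/24 = -1/6)
G(N, M) = 19/6 (G(N, M) = 3 - 1*(-1/6) = 3 + 1/6 = 19/6)
((86 + 63*259) + 154643)*(G(-444, 320) + 361835) = ((86 + 63*259) + 154643)*(19/6 + 361835) = ((86 + 16317) + 154643)*(2171029/6) = (16403 + 154643)*(2171029/6) = 171046*(2171029/6) = 185672913167/3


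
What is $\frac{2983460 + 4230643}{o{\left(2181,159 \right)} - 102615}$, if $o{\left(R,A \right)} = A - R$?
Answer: $- \frac{184977}{2683} \approx -68.944$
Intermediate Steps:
$\frac{2983460 + 4230643}{o{\left(2181,159 \right)} - 102615} = \frac{2983460 + 4230643}{\left(159 - 2181\right) - 102615} = \frac{7214103}{\left(159 - 2181\right) - 102615} = \frac{7214103}{-2022 - 102615} = \frac{7214103}{-104637} = 7214103 \left(- \frac{1}{104637}\right) = - \frac{184977}{2683}$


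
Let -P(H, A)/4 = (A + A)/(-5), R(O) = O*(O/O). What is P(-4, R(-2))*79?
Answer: -1264/5 ≈ -252.80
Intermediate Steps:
R(O) = O (R(O) = O*1 = O)
P(H, A) = 8*A/5 (P(H, A) = -4*(A + A)/(-5) = -4*2*A*(-1)/5 = -(-8)*A/5 = 8*A/5)
P(-4, R(-2))*79 = ((8/5)*(-2))*79 = -16/5*79 = -1264/5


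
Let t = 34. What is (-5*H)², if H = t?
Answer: 28900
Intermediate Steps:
H = 34
(-5*H)² = (-5*34)² = (-170)² = 28900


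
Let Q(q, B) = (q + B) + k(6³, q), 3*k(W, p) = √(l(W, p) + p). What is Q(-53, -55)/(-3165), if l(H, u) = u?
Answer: 36/1055 - I*√106/9495 ≈ 0.034123 - 0.0010843*I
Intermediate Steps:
k(W, p) = √2*√p/3 (k(W, p) = √(p + p)/3 = √(2*p)/3 = (√2*√p)/3 = √2*√p/3)
Q(q, B) = B + q + √2*√q/3 (Q(q, B) = (q + B) + √2*√q/3 = (B + q) + √2*√q/3 = B + q + √2*√q/3)
Q(-53, -55)/(-3165) = (-55 - 53 + √2*√(-53)/3)/(-3165) = (-55 - 53 + √2*(I*√53)/3)*(-1/3165) = (-55 - 53 + I*√106/3)*(-1/3165) = (-108 + I*√106/3)*(-1/3165) = 36/1055 - I*√106/9495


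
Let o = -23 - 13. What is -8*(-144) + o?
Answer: 1116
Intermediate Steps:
o = -36
-8*(-144) + o = -8*(-144) - 36 = 1152 - 36 = 1116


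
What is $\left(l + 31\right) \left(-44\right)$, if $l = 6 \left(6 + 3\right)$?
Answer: $-3740$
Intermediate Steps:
$l = 54$ ($l = 6 \cdot 9 = 54$)
$\left(l + 31\right) \left(-44\right) = \left(54 + 31\right) \left(-44\right) = 85 \left(-44\right) = -3740$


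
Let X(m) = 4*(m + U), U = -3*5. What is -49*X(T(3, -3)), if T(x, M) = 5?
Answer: 1960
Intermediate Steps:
U = -15
X(m) = -60 + 4*m (X(m) = 4*(m - 15) = 4*(-15 + m) = -60 + 4*m)
-49*X(T(3, -3)) = -49*(-60 + 4*5) = -49*(-60 + 20) = -49*(-40) = 1960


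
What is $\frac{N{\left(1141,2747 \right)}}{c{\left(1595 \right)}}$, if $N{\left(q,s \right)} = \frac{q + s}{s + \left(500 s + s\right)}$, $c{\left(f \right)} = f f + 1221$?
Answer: $\frac{972}{877469740631} \approx 1.1077 \cdot 10^{-9}$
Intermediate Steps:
$c{\left(f \right)} = 1221 + f^{2}$ ($c{\left(f \right)} = f^{2} + 1221 = 1221 + f^{2}$)
$N{\left(q,s \right)} = \frac{q + s}{502 s}$ ($N{\left(q,s \right)} = \frac{q + s}{s + 501 s} = \frac{q + s}{502 s}$)
$\frac{N{\left(1141,2747 \right)}}{c{\left(1595 \right)}} = \frac{\frac{1}{502} \cdot \frac{1}{2747} \left(1141 + 2747\right)}{1221 + 1595^{2}} = \frac{\frac{1}{502} \cdot \frac{1}{2747} \cdot 3888}{1221 + 2544025} = \frac{1944}{689497 \cdot 2545246} = \frac{1944}{689497} \cdot \frac{1}{2545246} = \frac{972}{877469740631}$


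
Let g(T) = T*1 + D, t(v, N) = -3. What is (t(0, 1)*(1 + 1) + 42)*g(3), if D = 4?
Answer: 252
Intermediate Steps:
g(T) = 4 + T (g(T) = T*1 + 4 = T + 4 = 4 + T)
(t(0, 1)*(1 + 1) + 42)*g(3) = (-3*(1 + 1) + 42)*(4 + 3) = (-3*2 + 42)*7 = (-6 + 42)*7 = 36*7 = 252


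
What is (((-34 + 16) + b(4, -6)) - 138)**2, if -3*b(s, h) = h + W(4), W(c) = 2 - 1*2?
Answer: 23716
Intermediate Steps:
W(c) = 0 (W(c) = 2 - 2 = 0)
b(s, h) = -h/3 (b(s, h) = -(h + 0)/3 = -h/3)
(((-34 + 16) + b(4, -6)) - 138)**2 = (((-34 + 16) - 1/3*(-6)) - 138)**2 = ((-18 + 2) - 138)**2 = (-16 - 138)**2 = (-154)**2 = 23716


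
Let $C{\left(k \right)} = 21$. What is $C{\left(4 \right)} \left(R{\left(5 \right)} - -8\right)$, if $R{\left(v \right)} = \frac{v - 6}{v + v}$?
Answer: $\frac{1659}{10} \approx 165.9$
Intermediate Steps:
$R{\left(v \right)} = \frac{-6 + v}{2 v}$
$C{\left(4 \right)} \left(R{\left(5 \right)} - -8\right) = 21 \left(\frac{-6 + 5}{2 \cdot 5} - -8\right) = 21 \left(\frac{1}{2} \cdot \frac{1}{5} \left(-1\right) + 8\right) = 21 \left(- \frac{1}{10} + 8\right) = 21 \cdot \frac{79}{10} = \frac{1659}{10}$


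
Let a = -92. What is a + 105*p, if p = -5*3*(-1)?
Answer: 1483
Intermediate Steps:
p = 15 (p = -15*(-1) = 15)
a + 105*p = -92 + 105*15 = -92 + 1575 = 1483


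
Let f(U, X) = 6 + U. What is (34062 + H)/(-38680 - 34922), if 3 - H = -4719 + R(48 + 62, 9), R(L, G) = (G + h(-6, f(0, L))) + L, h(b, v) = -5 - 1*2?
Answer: -19336/36801 ≈ -0.52542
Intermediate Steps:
h(b, v) = -7 (h(b, v) = -5 - 2 = -7)
R(L, G) = -7 + G + L (R(L, G) = (G - 7) + L = (-7 + G) + L = -7 + G + L)
H = 4610 (H = 3 - (-4719 + (-7 + 9 + (48 + 62))) = 3 - (-4719 + (-7 + 9 + 110)) = 3 - (-4719 + 112) = 3 - 1*(-4607) = 3 + 4607 = 4610)
(34062 + H)/(-38680 - 34922) = (34062 + 4610)/(-38680 - 34922) = 38672/(-73602) = 38672*(-1/73602) = -19336/36801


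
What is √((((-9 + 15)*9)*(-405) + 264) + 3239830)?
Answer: 4*√201139 ≈ 1793.9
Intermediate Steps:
√((((-9 + 15)*9)*(-405) + 264) + 3239830) = √(((6*9)*(-405) + 264) + 3239830) = √((54*(-405) + 264) + 3239830) = √((-21870 + 264) + 3239830) = √(-21606 + 3239830) = √3218224 = 4*√201139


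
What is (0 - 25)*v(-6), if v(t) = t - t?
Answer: 0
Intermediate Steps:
v(t) = 0
(0 - 25)*v(-6) = (0 - 25)*0 = -25*0 = 0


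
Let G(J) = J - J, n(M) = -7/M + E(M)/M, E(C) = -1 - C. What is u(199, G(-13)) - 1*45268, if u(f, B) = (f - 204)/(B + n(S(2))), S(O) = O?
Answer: -45267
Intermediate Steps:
n(M) = -7/M + (-1 - M)/M
G(J) = 0
u(f, B) = (-204 + f)/(-5 + B) (u(f, B) = (f - 204)/(B + (-8 - 1*2)/2) = (-204 + f)/(B + (-8 - 2)/2) = (-204 + f)/(B + (½)*(-10)) = (-204 + f)/(B - 5) = (-204 + f)/(-5 + B))
u(199, G(-13)) - 1*45268 = (-204 + 199)/(-5 + 0) - 1*45268 = -5/(-5) - 45268 = -⅕*(-5) - 45268 = 1 - 45268 = -45267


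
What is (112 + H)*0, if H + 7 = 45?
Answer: 0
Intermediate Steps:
H = 38 (H = -7 + 45 = 38)
(112 + H)*0 = (112 + 38)*0 = 150*0 = 0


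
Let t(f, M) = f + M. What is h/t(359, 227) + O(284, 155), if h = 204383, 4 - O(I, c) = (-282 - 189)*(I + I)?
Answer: 156978135/586 ≈ 2.6788e+5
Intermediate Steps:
t(f, M) = M + f
O(I, c) = 4 + 942*I (O(I, c) = 4 - (-282 - 189)*(I + I) = 4 - (-471)*2*I = 4 - (-942)*I = 4 + 942*I)
h/t(359, 227) + O(284, 155) = 204383/(227 + 359) + (4 + 942*284) = 204383/586 + (4 + 267528) = 204383*(1/586) + 267532 = 204383/586 + 267532 = 156978135/586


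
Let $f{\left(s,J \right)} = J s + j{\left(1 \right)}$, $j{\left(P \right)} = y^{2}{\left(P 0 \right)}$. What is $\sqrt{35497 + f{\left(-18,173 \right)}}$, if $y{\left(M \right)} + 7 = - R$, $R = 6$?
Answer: $2 \sqrt{8138} \approx 180.42$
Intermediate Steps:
$y{\left(M \right)} = -13$ ($y{\left(M \right)} = -7 - 6 = -13$)
$j{\left(P \right)} = 169$ ($j{\left(P \right)} = \left(-13\right)^{2} = 169$)
$f{\left(s,J \right)} = 169 + J s$ ($f{\left(s,J \right)} = J s + 169 = 169 + J s$)
$\sqrt{35497 + f{\left(-18,173 \right)}} = \sqrt{35497 + \left(169 + 173 \left(-18\right)\right)} = \sqrt{35497 + \left(169 - 3114\right)} = \sqrt{35497 - 2945} = \sqrt{32552} = 2 \sqrt{8138}$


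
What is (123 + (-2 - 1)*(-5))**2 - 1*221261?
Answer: -202217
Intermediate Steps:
(123 + (-2 - 1)*(-5))**2 - 1*221261 = (123 - 3*(-5))**2 - 221261 = (123 + 15)**2 - 221261 = 138**2 - 221261 = 19044 - 221261 = -202217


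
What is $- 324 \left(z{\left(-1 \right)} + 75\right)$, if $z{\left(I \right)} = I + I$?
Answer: $-23652$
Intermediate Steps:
$z{\left(I \right)} = 2 I$
$- 324 \left(z{\left(-1 \right)} + 75\right) = - 324 \left(2 \left(-1\right) + 75\right) = - 324 \left(-2 + 75\right) = \left(-324\right) 73 = -23652$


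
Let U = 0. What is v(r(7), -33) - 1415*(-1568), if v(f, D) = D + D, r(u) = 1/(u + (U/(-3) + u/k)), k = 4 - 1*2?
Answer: 2218654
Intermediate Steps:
k = 2 (k = 4 - 2 = 2)
r(u) = 2/(3*u) (r(u) = 1/(u + (0/(-3) + u/2)) = 1/(u + (0*(-1/3) + u*(1/2))) = 1/(u + (0 + u/2)) = 1/(u + u/2) = 1/(3*u/2) = 2/(3*u))
v(f, D) = 2*D
v(r(7), -33) - 1415*(-1568) = 2*(-33) - 1415*(-1568) = -66 + 2218720 = 2218654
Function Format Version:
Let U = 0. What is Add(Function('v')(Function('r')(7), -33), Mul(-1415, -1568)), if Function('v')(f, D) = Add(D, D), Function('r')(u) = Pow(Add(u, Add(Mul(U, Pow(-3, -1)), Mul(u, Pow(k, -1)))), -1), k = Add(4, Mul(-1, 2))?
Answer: 2218654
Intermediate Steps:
k = 2 (k = Add(4, -2) = 2)
Function('r')(u) = Mul(Rational(2, 3), Pow(u, -1)) (Function('r')(u) = Pow(Add(u, Add(Mul(0, Pow(-3, -1)), Mul(u, Pow(2, -1)))), -1) = Pow(Add(u, Add(Mul(0, Rational(-1, 3)), Mul(u, Rational(1, 2)))), -1) = Pow(Add(u, Add(0, Mul(Rational(1, 2), u))), -1) = Pow(Add(u, Mul(Rational(1, 2), u)), -1) = Pow(Mul(Rational(3, 2), u), -1) = Mul(Rational(2, 3), Pow(u, -1)))
Function('v')(f, D) = Mul(2, D)
Add(Function('v')(Function('r')(7), -33), Mul(-1415, -1568)) = Add(Mul(2, -33), Mul(-1415, -1568)) = Add(-66, 2218720) = 2218654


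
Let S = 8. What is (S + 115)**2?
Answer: 15129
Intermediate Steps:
(S + 115)**2 = (8 + 115)**2 = 123**2 = 15129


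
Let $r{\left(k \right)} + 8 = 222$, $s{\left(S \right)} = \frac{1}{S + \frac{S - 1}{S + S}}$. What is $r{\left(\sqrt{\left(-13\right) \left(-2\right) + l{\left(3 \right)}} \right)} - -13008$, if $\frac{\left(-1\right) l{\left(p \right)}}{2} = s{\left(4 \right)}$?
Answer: $13222$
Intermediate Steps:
$s{\left(S \right)} = \frac{1}{S + \frac{-1 + S}{2 S}}$
$l{\left(p \right)} = - \frac{16}{35}$ ($l{\left(p \right)} = - 2 \cdot 2 \cdot 4 \frac{1}{-1 + 4 + 2 \cdot 4^{2}} = - 2 \cdot 2 \cdot 4 \frac{1}{-1 + 4 + 2 \cdot 16} = - 2 \cdot 2 \cdot 4 \frac{1}{-1 + 4 + 32} = - 2 \cdot 2 \cdot 4 \cdot \frac{1}{35} = \left(-2\right) \frac{8}{35} = - \frac{16}{35}$)
$r{\left(k \right)} = 214$ ($r{\left(k \right)} = -8 + 222 = 214$)
$r{\left(\sqrt{\left(-13\right) \left(-2\right) + l{\left(3 \right)}} \right)} - -13008 = 214 - -13008 = 214 + 13008 = 13222$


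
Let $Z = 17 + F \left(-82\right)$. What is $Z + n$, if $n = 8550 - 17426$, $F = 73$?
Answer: $-14845$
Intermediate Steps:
$n = -8876$ ($n = 8550 - 17426 = -8876$)
$Z = -5969$ ($Z = 17 + 73 \left(-82\right) = 17 - 5986 = -5969$)
$Z + n = -5969 - 8876 = -14845$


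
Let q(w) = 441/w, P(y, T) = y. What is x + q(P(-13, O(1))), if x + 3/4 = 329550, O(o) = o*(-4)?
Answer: 17134797/52 ≈ 3.2952e+5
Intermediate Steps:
O(o) = -4*o
x = 1318197/4 (x = -¾ + 329550 = 1318197/4 ≈ 3.2955e+5)
x + q(P(-13, O(1))) = 1318197/4 + 441/(-13) = 1318197/4 + 441*(-1/13) = 1318197/4 - 441/13 = 17134797/52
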